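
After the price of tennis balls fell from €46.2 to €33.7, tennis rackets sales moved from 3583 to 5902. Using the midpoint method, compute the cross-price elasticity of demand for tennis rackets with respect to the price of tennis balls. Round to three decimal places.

%ΔQ_x = (5902 − 3583)/[(3583+5902)/2] = 2319/4742.5 ≈ 0.4890.
%ΔP_y = (33.7 − 46.2)/[(46.2+33.7)/2] ≈ -0.3129.
E_xy = 0.4890/-0.3129 ≈ -1.563.
E_xy < 0, so tennis rackets and tennis balls are complements.

-1.563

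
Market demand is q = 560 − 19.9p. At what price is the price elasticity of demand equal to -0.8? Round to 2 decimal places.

12.51

Set −bp/(a − bp) = −0.8 ⇒ bp = 0.8(a − bp) ⇒ bp(1+0.8) = 0.8·a.
p = 0.8·560/(19.9·1.8) ≈ 12.51.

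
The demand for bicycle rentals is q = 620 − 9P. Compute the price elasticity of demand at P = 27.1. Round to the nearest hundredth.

At P = 27.1, q = 376.1.
dq/dP = −9.
Point elasticity E = (dq/dP)·(P/q) = -9 × 27.1/376.1 ≈ -0.65.
|E| < 1, so demand is inelastic at this price.

-0.65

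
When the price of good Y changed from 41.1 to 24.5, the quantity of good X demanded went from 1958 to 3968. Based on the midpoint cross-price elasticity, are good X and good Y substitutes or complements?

complements

%ΔQ_x = (3968 − 1958)/[(1958+3968)/2] = 2010/2963 ≈ 0.6784.
%ΔP_y = (24.5 − 41.1)/[(41.1+24.5)/2] ≈ -0.5061.
E_xy = 0.6784/-0.5061 ≈ -1.340.
E_xy < 0, so the goods are complements.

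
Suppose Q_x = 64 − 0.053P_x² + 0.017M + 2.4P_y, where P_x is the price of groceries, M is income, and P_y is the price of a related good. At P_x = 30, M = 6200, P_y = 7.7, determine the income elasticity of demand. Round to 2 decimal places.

At the given point, Q_x = 64 − 0.053(30)² + 0.017(6200) + 2.4(7.7) = 64 − 47.7 + 105.4 + 18.48 = 140.18.
∂Q_x/∂M = +0.017, so E_I = 0.017·(6200/140.18) ≈ 0.75.
E_I ∈ (0,1): normal good (necessity).

0.75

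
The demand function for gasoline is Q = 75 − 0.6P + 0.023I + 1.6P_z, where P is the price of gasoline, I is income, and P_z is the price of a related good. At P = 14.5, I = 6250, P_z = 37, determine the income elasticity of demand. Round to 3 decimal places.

Substituting, Q = 75 − 0.6(14.5) + 0.023(6250) + 1.6(37) = 75 − 8.7 + 143.75 + 59.2 = 269.25.
∂Q/∂I = +0.023, so E_I = 0.023·(6250/269.25) ≈ 0.534.
E_I ∈ (0,1): normal good (necessity).

0.534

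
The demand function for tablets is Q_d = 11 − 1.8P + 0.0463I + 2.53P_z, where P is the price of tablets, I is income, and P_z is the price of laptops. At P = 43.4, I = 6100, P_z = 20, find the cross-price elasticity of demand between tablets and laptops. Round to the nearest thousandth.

0.190

Evaluating quantity at (P, I, P_z) gives Q_d = 11 − 1.8(43.4) + 0.0463(6100) + 2.53(20) = 11 − 78.12 + 282.43 + 50.6 = 265.91.
∂Q_d/∂P_z = +2.53, so E_xy = 2.53·(20/265.91) ≈ 0.190.
E_xy > 0: the goods are substitutes.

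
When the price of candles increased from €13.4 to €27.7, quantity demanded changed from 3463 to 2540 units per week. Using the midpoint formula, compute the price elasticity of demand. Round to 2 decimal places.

%ΔQ = (2540 − 3463)/[(3463 + 2540)/2] = -923/3001.5 ≈ -0.3075.
%Δp = (27.7 − 13.4)/[(13.4 + 27.7)/2] = 14.3/20.55 ≈ 0.6959.
Arc elasticity E = %ΔQ/%Δp ≈ -0.3075/0.6959 ≈ -0.44.
|E| < 1: demand is inelastic over this range.

-0.44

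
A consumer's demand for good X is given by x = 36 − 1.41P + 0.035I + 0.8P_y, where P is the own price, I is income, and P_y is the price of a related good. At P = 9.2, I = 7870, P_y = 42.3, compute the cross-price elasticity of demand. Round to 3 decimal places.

0.102

First evaluate x: 36 − 1.41(9.2) + 0.035(7870) + 0.8(42.3) = 36 − 12.972 + 275.45 + 33.84 = 332.318.
∂x/∂P_y = +0.8, so E_xy = 0.8·(42.3/332.318) ≈ 0.102.
E_xy > 0: the goods are substitutes.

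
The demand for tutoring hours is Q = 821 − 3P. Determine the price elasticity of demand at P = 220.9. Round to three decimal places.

-4.186

At P = 220.9, Q = 158.3.
dQ/dP = −3.
Point elasticity E = (dQ/dP)·(P/Q) = -3 × 220.9/158.3 ≈ -4.186.
|E| > 1, so demand is elastic at this price.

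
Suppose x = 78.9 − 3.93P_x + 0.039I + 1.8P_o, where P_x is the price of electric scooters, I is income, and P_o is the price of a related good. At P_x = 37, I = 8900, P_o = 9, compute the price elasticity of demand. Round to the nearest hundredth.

x = 78.9 − 3.93(37) + 0.039(8900) + 1.8(9) = 78.9 − 145.41 + 347.1 + 16.2 = 296.79.
∂x/∂P_x = −3.93, so E_p = (−3.93)·(37/296.79) ≈ -0.49.
|E_p| < 1: demand is inelastic.

-0.49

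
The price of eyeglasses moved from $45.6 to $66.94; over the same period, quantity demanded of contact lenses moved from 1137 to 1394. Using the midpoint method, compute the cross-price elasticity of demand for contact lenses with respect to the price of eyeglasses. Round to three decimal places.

%ΔQ_x = (1394 − 1137)/[(1137+1394)/2] = 257/1265.5 ≈ 0.2031.
%ΔP_y = (66.94 − 45.6)/[(45.6+66.94)/2] ≈ 0.3792.
E_xy = 0.2031/0.3792 ≈ 0.535.
E_xy > 0, so contact lenses and eyeglasses are substitutes.

0.535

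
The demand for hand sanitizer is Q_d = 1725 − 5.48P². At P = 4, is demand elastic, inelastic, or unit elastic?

At P = 4, Q_d = 1637.32.
dQ_d/dP = −2·5.48·P = −43.84.
Point elasticity E = (dQ_d/dP)·(P/Q_d) = -43.84 × 4/1637.32 ≈ -0.107.
|E| ≈ 0.107 < 1, so demand is inelastic.

inelastic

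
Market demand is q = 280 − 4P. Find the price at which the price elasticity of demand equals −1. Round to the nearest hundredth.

For linear demand q = a − bP, E = −bP/(a − bP). |E| = 1 ⇒ bP = a − bP ⇒ P = a/(2b).
P = 280/(2·4) = 35.00.

35.00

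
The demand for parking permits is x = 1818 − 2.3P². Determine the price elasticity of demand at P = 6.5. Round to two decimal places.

At P = 6.5, x = 1720.825.
dx/dP = −2·2.3·P = −29.9.
Point elasticity E = (dx/dP)·(P/x) = -29.9 × 6.5/1720.825 ≈ -0.11.
|E| < 1, so demand is inelastic at this price.

-0.11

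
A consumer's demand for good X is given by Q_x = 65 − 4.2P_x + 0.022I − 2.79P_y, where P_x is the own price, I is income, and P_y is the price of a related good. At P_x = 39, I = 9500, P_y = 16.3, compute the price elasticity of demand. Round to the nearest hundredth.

Evaluating quantity at (P_x, I, P_y) gives Q_x = 65 − 4.2(39) + 0.022(9500) − 2.79(16.3) = 65 − 163.8 + 209 − 45.477 = 64.723.
∂Q_x/∂P_x = −4.2, so E_p = (−4.2)·(39/64.723) ≈ -2.53.
|E_p| > 1: demand is elastic.

-2.53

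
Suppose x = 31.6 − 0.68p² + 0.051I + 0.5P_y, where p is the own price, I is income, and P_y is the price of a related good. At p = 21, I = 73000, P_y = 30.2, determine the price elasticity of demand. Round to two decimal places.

First evaluate x: 31.6 − 0.68(21)² + 0.051(73000) + 0.5(30.2) = 31.6 − 299.88 + 3723 + 15.1 = 3469.82.
∂x/∂p = −2·0.68·p = -28.56, so E_p = -28.56·(21/3469.82) ≈ -0.17.
|E_p| < 1: demand is inelastic.

-0.17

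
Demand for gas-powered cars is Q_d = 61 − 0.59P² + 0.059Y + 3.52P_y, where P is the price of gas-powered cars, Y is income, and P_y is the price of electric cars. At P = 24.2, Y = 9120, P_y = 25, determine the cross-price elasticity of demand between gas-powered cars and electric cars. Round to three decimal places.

0.258

At the given point, Q_d = 61 − 0.59(24.2)² + 0.059(9120) + 3.52(25) = 61 − 345.5276 + 538.08 + 88 = 341.5524.
∂Q_d/∂P_y = +3.52, so E_xy = 3.52·(25/341.5524) ≈ 0.258.
E_xy > 0: the goods are substitutes.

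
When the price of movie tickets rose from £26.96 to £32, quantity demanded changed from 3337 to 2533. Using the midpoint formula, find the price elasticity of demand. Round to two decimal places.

%Δq = (2533 − 3337)/[(3337 + 2533)/2] = -804/2935 ≈ -0.2739.
%ΔP = (32 − 26.96)/[(26.96 + 32)/2] = 5.04/29.48 ≈ 0.1710.
Arc elasticity E = %Δq/%ΔP ≈ -0.2739/0.1710 ≈ -1.60.
|E| > 1: demand is elastic over this range.

-1.60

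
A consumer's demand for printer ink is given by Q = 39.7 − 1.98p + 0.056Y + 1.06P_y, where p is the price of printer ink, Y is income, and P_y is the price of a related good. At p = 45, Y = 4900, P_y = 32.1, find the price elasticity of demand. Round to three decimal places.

Evaluating quantity at (p, Y, P_y) gives Q = 39.7 − 1.98(45) + 0.056(4900) + 1.06(32.1) = 39.7 − 89.1 + 274.4 + 34.026 = 259.026.
∂Q/∂p = −1.98, so E_p = (−1.98)·(45/259.026) ≈ -0.344.
|E_p| < 1: demand is inelastic.

-0.344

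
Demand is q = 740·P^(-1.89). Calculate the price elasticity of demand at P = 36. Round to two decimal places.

-1.89

For a Cobb–Douglas (constant-elasticity) form q = A·P^α·…, the elasticity with respect to P equals the exponent α at every point.
Here the exponent on P is -1.89, so the price elasticity of demand is -1.89.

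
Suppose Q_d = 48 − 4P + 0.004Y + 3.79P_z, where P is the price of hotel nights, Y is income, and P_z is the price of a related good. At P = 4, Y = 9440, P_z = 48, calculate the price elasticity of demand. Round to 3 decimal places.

At the given point, Q_d = 48 − 4(4) + 0.004(9440) + 3.79(48) = 48 − 16 + 37.76 + 181.92 = 251.68.
∂Q_d/∂P = −4, so E_p = (−4)·(4/251.68) ≈ -0.064.
|E_p| < 1: demand is inelastic.

-0.064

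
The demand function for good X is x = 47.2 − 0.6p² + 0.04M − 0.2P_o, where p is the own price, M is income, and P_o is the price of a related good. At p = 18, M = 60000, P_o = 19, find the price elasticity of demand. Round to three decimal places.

-0.173

First evaluate x: 47.2 − 0.6(18)² + 0.04(60000) − 0.2(19) = 47.2 − 194.4 + 2400 − 3.8 = 2249.
∂x/∂p = −2·0.6·p = -21.6, so E_p = -21.6·(18/2249) ≈ -0.173.
|E_p| < 1: demand is inelastic.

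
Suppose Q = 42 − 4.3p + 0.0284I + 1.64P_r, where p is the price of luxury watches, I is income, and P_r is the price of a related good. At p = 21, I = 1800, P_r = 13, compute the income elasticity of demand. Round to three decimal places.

2.118

At the given point, Q = 42 − 4.3(21) + 0.0284(1800) + 1.64(13) = 42 − 90.3 + 51.12 + 21.32 = 24.14.
∂Q/∂I = +0.0284, so E_I = 0.0284·(1800/24.14) ≈ 2.118.
E_I > 1: normal good (luxury).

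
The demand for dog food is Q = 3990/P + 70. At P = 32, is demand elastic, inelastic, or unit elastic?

inelastic

At P = 32, Q = 194.6875.
dQ/dP = −3990/P² = −3.8965.
Point elasticity E = (dQ/dP)·(P/Q) = -3.8965 × 32/194.6875 ≈ -0.640.
|E| ≈ 0.640 < 1, so demand is inelastic.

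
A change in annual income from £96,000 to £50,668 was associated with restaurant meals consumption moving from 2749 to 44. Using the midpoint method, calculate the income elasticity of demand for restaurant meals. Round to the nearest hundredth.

3.13

%ΔQ = (44 − 2749)/[(2749+44)/2] = -2705/1396.5 ≈ -1.9370.
%ΔI = (50,668 − 96,000)/[(96,000+50,668)/2] = -45332/73334 ≈ -0.6182.
E_I = %ΔQ/%ΔI ≈ 3.13.
E_I > 1: normal good (luxury).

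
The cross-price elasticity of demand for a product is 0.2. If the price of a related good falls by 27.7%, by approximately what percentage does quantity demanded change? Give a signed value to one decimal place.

%ΔQ ≈ E × %ΔP_y = (0.2) × (-27.7%) ≈ -5.5%.

-5.5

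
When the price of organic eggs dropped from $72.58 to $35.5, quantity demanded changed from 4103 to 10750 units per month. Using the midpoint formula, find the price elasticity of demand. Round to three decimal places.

%ΔQ = (10750 − 4103)/[(4103 + 10750)/2] = 6647/7426.5 ≈ 0.8950.
%ΔP = (35.5 − 72.58)/[(72.58 + 35.5)/2] = -37.08/54.04 ≈ -0.6862.
Arc elasticity E = %ΔQ/%ΔP ≈ 0.8950/-0.6862 ≈ -1.304.
|E| > 1: demand is elastic over this range.

-1.304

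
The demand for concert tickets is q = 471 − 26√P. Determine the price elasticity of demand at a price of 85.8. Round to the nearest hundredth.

At P = 85.8, q = 230.1664.
dq/dP = −26/(2√P) = −26/(2·9.2628).
Point elasticity E = (dq/dP)·(P/q) = -1.4035 × 85.8/230.1664 ≈ -0.52.
|E| < 1, so demand is inelastic at this price.

-0.52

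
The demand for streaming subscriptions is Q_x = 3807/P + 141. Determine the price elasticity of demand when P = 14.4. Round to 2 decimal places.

-0.65

At P = 14.4, Q_x = 405.375.
dQ_x/dP = −3807/P² = −18.3594.
Point elasticity E = (dQ_x/dP)·(P/Q_x) = -18.3594 × 14.4/405.375 ≈ -0.65.
|E| < 1, so demand is inelastic at this price.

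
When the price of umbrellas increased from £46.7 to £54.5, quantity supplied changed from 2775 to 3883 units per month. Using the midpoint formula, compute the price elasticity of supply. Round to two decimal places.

%ΔQ = (3883 − 2775)/[(2775 + 3883)/2] = 1108/3329 ≈ 0.3328.
%Δp = (54.5 − 46.7)/[(46.7 + 54.5)/2] = 7.8/50.6 ≈ 0.1542.
Arc elasticity E = %ΔQ/%Δp ≈ 0.3328/0.1542 ≈ 2.16.
|E| > 1: supply is elastic over this range.

2.16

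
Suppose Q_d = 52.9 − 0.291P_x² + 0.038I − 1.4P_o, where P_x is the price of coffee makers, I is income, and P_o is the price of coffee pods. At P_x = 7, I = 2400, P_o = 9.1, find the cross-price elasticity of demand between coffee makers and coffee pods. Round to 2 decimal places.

First evaluate Q_d: 52.9 − 0.291(7)² + 0.038(2400) − 1.4(9.1) = 52.9 − 14.259 + 91.2 − 12.74 = 117.101.
∂Q_d/∂P_o = −1.4, so E_xy = -1.4·(9.1/117.101) ≈ -0.11.
E_xy < 0: the goods are complements.

-0.11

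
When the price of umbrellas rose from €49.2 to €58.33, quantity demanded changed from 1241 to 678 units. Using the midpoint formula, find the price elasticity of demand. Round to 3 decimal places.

%ΔQ = (678 − 1241)/[(1241 + 678)/2] = -563/959.5 ≈ -0.5868.
%ΔP = (58.33 − 49.2)/[(49.2 + 58.33)/2] = 9.13/53.765 ≈ 0.1698.
Arc elasticity E = %ΔQ/%ΔP ≈ -0.5868/0.1698 ≈ -3.455.
|E| > 1: demand is elastic over this range.

-3.455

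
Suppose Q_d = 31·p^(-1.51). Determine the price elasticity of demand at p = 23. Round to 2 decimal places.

-1.51

For a Cobb–Douglas (constant-elasticity) form Q_d = A·p^α·…, the elasticity with respect to p equals the exponent α at every point.
Here the exponent on p is -1.51, so the price elasticity of demand is -1.51.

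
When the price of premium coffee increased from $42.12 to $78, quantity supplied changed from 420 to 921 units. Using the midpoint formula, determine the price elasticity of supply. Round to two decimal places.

%Δq = (921 − 420)/[(420 + 921)/2] = 501/670.5 ≈ 0.7472.
%Δp = (78 − 42.12)/[(42.12 + 78)/2] = 35.88/60.06 ≈ 0.5974.
Arc elasticity E = %Δq/%Δp ≈ 0.7472/0.5974 ≈ 1.25.
|E| > 1: supply is elastic over this range.

1.25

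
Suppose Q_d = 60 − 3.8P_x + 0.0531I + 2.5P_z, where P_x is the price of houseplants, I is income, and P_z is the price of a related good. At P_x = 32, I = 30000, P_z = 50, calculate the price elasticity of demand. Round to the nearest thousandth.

-0.073

Q_d = 60 − 3.8(32) + 0.0531(30000) + 2.5(50) = 60 − 121.6 + 1593 + 125 = 1656.4.
∂Q_d/∂P_x = −3.8, so E_p = (−3.8)·(32/1656.4) ≈ -0.073.
|E_p| < 1: demand is inelastic.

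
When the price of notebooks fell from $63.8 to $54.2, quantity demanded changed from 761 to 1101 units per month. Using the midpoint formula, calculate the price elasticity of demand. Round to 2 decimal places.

%Δq = (1101 − 761)/[(761 + 1101)/2] = 340/931 ≈ 0.3652.
%ΔP = (54.2 − 63.8)/[(63.8 + 54.2)/2] = -9.6/59 ≈ -0.1627.
Arc elasticity E = %Δq/%ΔP ≈ 0.3652/-0.1627 ≈ -2.24.
|E| > 1: demand is elastic over this range.

-2.24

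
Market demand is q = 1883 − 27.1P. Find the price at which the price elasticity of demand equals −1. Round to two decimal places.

34.74

For linear demand q = a − bP, E = −bP/(a − bP). |E| = 1 ⇒ bP = a − bP ⇒ P = a/(2b).
P = 1883/(2·27.1) ≈ 34.74.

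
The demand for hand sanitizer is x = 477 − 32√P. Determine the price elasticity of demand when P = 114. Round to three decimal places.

At P = 114, x = 135.3335.
dx/dP = −32/(2√P) = −32/(2·10.6771).
Point elasticity E = (dx/dP)·(P/x) = -1.4985 × 114/135.3335 ≈ -1.262.
|E| > 1, so demand is elastic at this price.

-1.262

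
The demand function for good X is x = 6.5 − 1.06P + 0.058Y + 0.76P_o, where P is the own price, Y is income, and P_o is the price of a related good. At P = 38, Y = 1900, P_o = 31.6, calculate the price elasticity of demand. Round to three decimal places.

Substituting, x = 6.5 − 1.06(38) + 0.058(1900) + 0.76(31.6) = 6.5 − 40.28 + 110.2 + 24.016 = 100.436.
∂x/∂P = −1.06, so E_p = (−1.06)·(38/100.436) ≈ -0.401.
|E_p| < 1: demand is inelastic.

-0.401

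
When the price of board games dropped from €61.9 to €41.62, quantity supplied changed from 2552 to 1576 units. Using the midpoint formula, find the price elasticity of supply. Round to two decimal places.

1.21

%Δq = (1576 − 2552)/[(2552 + 1576)/2] = -976/2064 ≈ -0.4729.
%ΔP = (41.62 − 61.9)/[(61.9 + 41.62)/2] = -20.28/51.76 ≈ -0.3918.
Arc elasticity E = %Δq/%ΔP ≈ -0.4729/-0.3918 ≈ 1.21.
|E| > 1: supply is elastic over this range.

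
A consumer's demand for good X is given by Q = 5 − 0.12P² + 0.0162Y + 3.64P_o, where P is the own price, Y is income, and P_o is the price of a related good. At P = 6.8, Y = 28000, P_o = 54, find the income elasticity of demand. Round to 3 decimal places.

Evaluating quantity at (P, Y, P_o) gives Q = 5 − 0.12(6.8)² + 0.0162(28000) + 3.64(54) = 5 − 5.5488 + 453.6 + 196.56 = 649.6112.
∂Q/∂Y = +0.0162, so E_I = 0.0162·(28000/649.6112) ≈ 0.698.
E_I ∈ (0,1): normal good (necessity).

0.698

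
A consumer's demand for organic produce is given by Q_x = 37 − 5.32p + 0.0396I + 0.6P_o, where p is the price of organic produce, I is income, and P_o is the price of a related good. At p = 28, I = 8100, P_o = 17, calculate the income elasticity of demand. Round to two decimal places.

Evaluating quantity at (p, I, P_o) gives Q_x = 37 − 5.32(28) + 0.0396(8100) + 0.6(17) = 37 − 148.96 + 320.76 + 10.2 = 219.
∂Q_x/∂I = +0.0396, so E_I = 0.0396·(8100/219) ≈ 1.46.
E_I > 1: normal good (luxury).

1.46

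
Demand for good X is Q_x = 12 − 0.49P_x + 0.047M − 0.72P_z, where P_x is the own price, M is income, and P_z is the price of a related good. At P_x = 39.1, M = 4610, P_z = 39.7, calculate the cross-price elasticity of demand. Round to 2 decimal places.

-0.16

Evaluating quantity at (P_x, M, P_z) gives Q_x = 12 − 0.49(39.1) + 0.047(4610) − 0.72(39.7) = 12 − 19.159 + 216.67 − 28.584 = 180.927.
∂Q_x/∂P_z = −0.72, so E_xy = -0.72·(39.7/180.927) ≈ -0.16.
E_xy < 0: the goods are complements.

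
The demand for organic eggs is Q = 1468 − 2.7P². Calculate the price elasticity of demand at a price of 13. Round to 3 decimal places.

-0.902

At P = 13, Q = 1011.7.
dQ/dP = −2·2.7·P = −70.2.
Point elasticity E = (dQ/dP)·(P/Q) = -70.2 × 13/1011.7 ≈ -0.902.
|E| < 1, so demand is inelastic at this price.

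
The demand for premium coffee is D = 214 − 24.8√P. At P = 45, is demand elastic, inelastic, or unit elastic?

At P = 45, D = 47.6365.
dD/dP = −24.8/(2√P) = −24.8/(2·6.7082).
Point elasticity E = (dD/dP)·(P/D) = -1.8485 × 45/47.6365 ≈ -1.746.
|E| ≈ 1.746 > 1, so demand is elastic.

elastic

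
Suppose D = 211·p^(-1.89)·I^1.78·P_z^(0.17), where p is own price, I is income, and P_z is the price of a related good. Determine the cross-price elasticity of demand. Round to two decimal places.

For a Cobb–Douglas (constant-elasticity) form D = A·P_z^α·…, the elasticity with respect to P_z equals the exponent α at every point.
Here the exponent on P_z is 0.17, so the cross-price elasticity of demand is 0.17.

0.17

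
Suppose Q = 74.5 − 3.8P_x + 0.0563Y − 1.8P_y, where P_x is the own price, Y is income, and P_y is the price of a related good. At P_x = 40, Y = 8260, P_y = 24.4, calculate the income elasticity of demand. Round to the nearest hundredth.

1.35

First evaluate Q: 74.5 − 3.8(40) + 0.0563(8260) − 1.8(24.4) = 74.5 − 152 + 465.038 − 43.92 = 343.618.
∂Q/∂Y = +0.0563, so E_I = 0.0563·(8260/343.618) ≈ 1.35.
E_I > 1: normal good (luxury).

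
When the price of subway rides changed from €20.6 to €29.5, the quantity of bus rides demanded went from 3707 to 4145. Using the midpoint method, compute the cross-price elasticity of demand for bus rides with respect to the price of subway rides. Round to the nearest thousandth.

0.314

%ΔQ_x = (4145 − 3707)/[(3707+4145)/2] = 438/3926 ≈ 0.1116.
%ΔP_y = (29.5 − 20.6)/[(20.6+29.5)/2] ≈ 0.3553.
E_xy = 0.1116/0.3553 ≈ 0.314.
E_xy > 0, so bus rides and subway rides are substitutes.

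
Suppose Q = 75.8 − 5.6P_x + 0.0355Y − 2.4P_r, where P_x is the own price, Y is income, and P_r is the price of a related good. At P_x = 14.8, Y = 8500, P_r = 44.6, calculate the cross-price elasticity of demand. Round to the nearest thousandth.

Substituting, Q = 75.8 − 5.6(14.8) + 0.0355(8500) − 2.4(44.6) = 75.8 − 82.88 + 301.75 − 107.04 = 187.63.
∂Q/∂P_r = −2.4, so E_xy = -2.4·(44.6/187.63) ≈ -0.570.
E_xy < 0: the goods are complements.

-0.570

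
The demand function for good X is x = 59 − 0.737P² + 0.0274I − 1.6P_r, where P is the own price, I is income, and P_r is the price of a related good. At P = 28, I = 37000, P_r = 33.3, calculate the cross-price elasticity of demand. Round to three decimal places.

Substituting, x = 59 − 0.737(28)² + 0.0274(37000) − 1.6(33.3) = 59 − 577.808 + 1013.8 − 53.28 = 441.712.
∂x/∂P_r = −1.6, so E_xy = -1.6·(33.3/441.712) ≈ -0.121.
E_xy < 0: the goods are complements.

-0.121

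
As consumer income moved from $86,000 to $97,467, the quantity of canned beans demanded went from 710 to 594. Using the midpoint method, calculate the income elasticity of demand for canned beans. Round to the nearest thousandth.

%ΔQ = (594 − 710)/[(710+594)/2] = -116/652 ≈ -0.1779.
%ΔI = (97,467 − 86,000)/[(86,000+97,467)/2] = 11467/91733.5 ≈ 0.1250.
E_I = %ΔQ/%ΔI ≈ -1.423.
E_I < 0: inferior good.

-1.423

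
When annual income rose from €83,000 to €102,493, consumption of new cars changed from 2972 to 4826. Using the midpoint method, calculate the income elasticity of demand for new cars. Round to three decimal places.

%ΔQ = (4826 − 2972)/[(2972+4826)/2] = 1854/3899 ≈ 0.4755.
%ΔI = (102,493 − 83,000)/[(83,000+102,493)/2] = 19493/92746.5 ≈ 0.2102.
E_I = %ΔQ/%ΔI ≈ 2.262.
E_I > 1: normal good (luxury).

2.262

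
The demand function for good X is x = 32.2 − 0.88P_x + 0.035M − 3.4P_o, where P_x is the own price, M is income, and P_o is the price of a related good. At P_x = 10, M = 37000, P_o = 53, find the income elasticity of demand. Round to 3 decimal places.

1.138

Evaluating quantity at (P_x, M, P_o) gives x = 32.2 − 0.88(10) + 0.035(37000) − 3.4(53) = 32.2 − 8.8 + 1295 − 180.2 = 1138.2.
∂x/∂M = +0.035, so E_I = 0.035·(37000/1138.2) ≈ 1.138.
E_I > 1: normal good (luxury).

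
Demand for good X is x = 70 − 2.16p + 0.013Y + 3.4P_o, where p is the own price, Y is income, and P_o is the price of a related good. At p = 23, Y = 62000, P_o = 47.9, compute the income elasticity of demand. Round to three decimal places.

At the given point, x = 70 − 2.16(23) + 0.013(62000) + 3.4(47.9) = 70 − 49.68 + 806 + 162.86 = 989.18.
∂x/∂Y = +0.013, so E_I = 0.013·(62000/989.18) ≈ 0.815.
E_I ∈ (0,1): normal good (necessity).

0.815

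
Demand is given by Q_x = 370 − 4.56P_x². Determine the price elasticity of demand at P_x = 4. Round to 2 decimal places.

-0.49

At P_x = 4, Q_x = 297.04.
dQ_x/dP_x = −2·4.56·P_x = −36.48.
Point elasticity E = (dQ_x/dP_x)·(P_x/Q_x) = -36.48 × 4/297.04 ≈ -0.49.
|E| < 1, so demand is inelastic at this price.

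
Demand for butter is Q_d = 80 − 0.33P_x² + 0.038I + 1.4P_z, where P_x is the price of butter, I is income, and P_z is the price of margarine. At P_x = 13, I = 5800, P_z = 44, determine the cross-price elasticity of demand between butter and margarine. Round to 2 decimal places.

Q_d = 80 − 0.33(13)² + 0.038(5800) + 1.4(44) = 80 − 55.77 + 220.4 + 61.6 = 306.23.
∂Q_d/∂P_z = +1.4, so E_xy = 1.4·(44/306.23) ≈ 0.20.
E_xy > 0: the goods are substitutes.

0.20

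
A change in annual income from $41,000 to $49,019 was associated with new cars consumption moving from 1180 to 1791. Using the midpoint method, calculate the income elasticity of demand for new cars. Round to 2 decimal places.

%ΔQ = (1791 − 1180)/[(1180+1791)/2] = 611/1485.5 ≈ 0.4113.
%ΔM = (49,019 − 41,000)/[(41,000+49,019)/2] = 8019/45009.5 ≈ 0.1782.
E_I = %ΔQ/%ΔM ≈ 2.31.
E_I > 1: normal good (luxury).

2.31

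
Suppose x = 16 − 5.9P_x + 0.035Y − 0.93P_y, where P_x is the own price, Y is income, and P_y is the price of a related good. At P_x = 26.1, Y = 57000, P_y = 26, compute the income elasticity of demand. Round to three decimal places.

1.088

Evaluating quantity at (P_x, Y, P_y) gives x = 16 − 5.9(26.1) + 0.035(57000) − 0.93(26) = 16 − 153.99 + 1995 − 24.18 = 1832.83.
∂x/∂Y = +0.035, so E_I = 0.035·(57000/1832.83) ≈ 1.088.
E_I > 1: normal good (luxury).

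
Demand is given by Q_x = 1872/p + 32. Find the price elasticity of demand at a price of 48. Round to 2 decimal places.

-0.55

At p = 48, Q_x = 71.
dQ_x/dp = −1872/p² = −0.8125.
Point elasticity E = (dQ_x/dp)·(p/Q_x) = -0.8125 × 48/71 ≈ -0.55.
|E| < 1, so demand is inelastic at this price.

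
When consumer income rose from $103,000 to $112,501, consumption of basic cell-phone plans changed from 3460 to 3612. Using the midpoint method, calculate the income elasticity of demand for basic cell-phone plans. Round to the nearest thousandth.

0.488

%ΔQ = (3612 − 3460)/[(3460+3612)/2] = 152/3536 ≈ 0.0430.
%ΔI = (112,501 − 103,000)/[(103,000+112,501)/2] = 9501/107750.5 ≈ 0.0882.
E_I = %ΔQ/%ΔI ≈ 0.488.
E_I ∈ (0,1): normal good (necessity).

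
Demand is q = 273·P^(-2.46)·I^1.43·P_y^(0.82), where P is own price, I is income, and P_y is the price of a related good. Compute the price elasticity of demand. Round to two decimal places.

-2.46

For a Cobb–Douglas (constant-elasticity) form q = A·P^α·…, the elasticity with respect to P equals the exponent α at every point.
Here the exponent on P is -2.46, so the price elasticity of demand is -2.46.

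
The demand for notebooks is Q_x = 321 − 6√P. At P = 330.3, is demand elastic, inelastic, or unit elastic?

inelastic

At P = 330.3, Q_x = 211.9551.
dQ_x/dP = −6/(2√P) = −6/(2·18.1742).
Point elasticity E = (dQ_x/dP)·(P/Q_x) = -0.1651 × 330.3/211.9551 ≈ -0.257.
|E| ≈ 0.257 < 1, so demand is inelastic.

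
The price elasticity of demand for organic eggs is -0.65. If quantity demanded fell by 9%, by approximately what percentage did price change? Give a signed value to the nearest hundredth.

%ΔQ ≈ E × %ΔP ⇒ %ΔP = %ΔQ / E = (-9%)/(-0.65) ≈ 13.85%.

13.85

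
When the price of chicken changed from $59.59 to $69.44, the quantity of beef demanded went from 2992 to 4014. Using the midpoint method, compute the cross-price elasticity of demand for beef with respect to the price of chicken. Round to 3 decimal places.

%ΔQ_x = (4014 − 2992)/[(2992+4014)/2] = 1022/3503 ≈ 0.2917.
%ΔP_y = (69.44 − 59.59)/[(59.59+69.44)/2] ≈ 0.1527.
E_xy = 0.2917/0.1527 ≈ 1.911.
E_xy > 0, so beef and chicken are substitutes.

1.911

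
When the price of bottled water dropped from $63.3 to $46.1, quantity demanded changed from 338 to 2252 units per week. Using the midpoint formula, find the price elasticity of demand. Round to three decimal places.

%Δq = (2252 − 338)/[(338 + 2252)/2] = 1914/1295 ≈ 1.4780.
%ΔP = (46.1 − 63.3)/[(63.3 + 46.1)/2] = -17.2/54.7 ≈ -0.3144.
Arc elasticity E = %Δq/%ΔP ≈ 1.4780/-0.3144 ≈ -4.700.
|E| > 1: demand is elastic over this range.

-4.700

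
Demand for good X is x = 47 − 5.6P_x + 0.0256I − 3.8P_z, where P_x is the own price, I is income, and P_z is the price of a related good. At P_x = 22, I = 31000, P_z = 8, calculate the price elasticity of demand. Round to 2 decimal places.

Evaluating quantity at (P_x, I, P_z) gives x = 47 − 5.6(22) + 0.0256(31000) − 3.8(8) = 47 − 123.2 + 793.6 − 30.4 = 687.
∂x/∂P_x = −5.6, so E_p = (−5.6)·(22/687) ≈ -0.18.
|E_p| < 1: demand is inelastic.

-0.18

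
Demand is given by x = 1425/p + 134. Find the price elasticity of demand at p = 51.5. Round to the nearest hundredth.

At p = 51.5, x = 161.6699.
dx/dp = −1425/p² = −0.5373.
Point elasticity E = (dx/dp)·(p/x) = -0.5373 × 51.5/161.6699 ≈ -0.17.
|E| < 1, so demand is inelastic at this price.

-0.17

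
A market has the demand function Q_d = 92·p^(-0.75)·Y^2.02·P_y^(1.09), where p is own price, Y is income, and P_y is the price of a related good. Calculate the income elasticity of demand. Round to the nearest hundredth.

2.02

For a Cobb–Douglas (constant-elasticity) form Q_d = A·Y^α·…, the elasticity with respect to Y equals the exponent α at every point.
Here the exponent on Y is 2.02, so the income elasticity of demand is 2.02.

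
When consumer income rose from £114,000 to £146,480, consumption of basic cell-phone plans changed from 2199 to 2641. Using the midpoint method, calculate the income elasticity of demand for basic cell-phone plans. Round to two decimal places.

%ΔQ = (2641 − 2199)/[(2199+2641)/2] = 442/2420 ≈ 0.1826.
%ΔI = (146,480 − 114,000)/[(114,000+146,480)/2] = 32480/130240 ≈ 0.2494.
E_I = %ΔQ/%ΔI ≈ 0.73.
E_I ∈ (0,1): normal good (necessity).

0.73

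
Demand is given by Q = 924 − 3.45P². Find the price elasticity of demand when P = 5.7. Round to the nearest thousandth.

-0.276

At P = 5.7, Q = 811.9095.
dQ/dP = −2·3.45·P = −39.33.
Point elasticity E = (dQ/dP)·(P/Q) = -39.33 × 5.7/811.9095 ≈ -0.276.
|E| < 1, so demand is inelastic at this price.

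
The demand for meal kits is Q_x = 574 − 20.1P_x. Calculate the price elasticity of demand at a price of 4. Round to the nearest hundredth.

-0.16

At P_x = 4, Q_x = 493.6.
dQ_x/dP_x = −20.1.
Point elasticity E = (dQ_x/dP_x)·(P_x/Q_x) = -20.1 × 4/493.6 ≈ -0.16.
|E| < 1, so demand is inelastic at this price.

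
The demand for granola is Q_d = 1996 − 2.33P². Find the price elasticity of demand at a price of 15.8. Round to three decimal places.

At P = 15.8, Q_d = 1414.3388.
dQ_d/dP = −2·2.33·P = −73.628.
Point elasticity E = (dQ_d/dP)·(P/Q_d) = -73.628 × 15.8/1414.3388 ≈ -0.823.
|E| < 1, so demand is inelastic at this price.

-0.823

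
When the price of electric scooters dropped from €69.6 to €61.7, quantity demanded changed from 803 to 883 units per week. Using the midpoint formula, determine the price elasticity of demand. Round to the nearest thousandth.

%Δq = (883 − 803)/[(803 + 883)/2] = 80/843 ≈ 0.0949.
%ΔP = (61.7 − 69.6)/[(69.6 + 61.7)/2] = -7.9/65.65 ≈ -0.1203.
Arc elasticity E = %Δq/%ΔP ≈ 0.0949/-0.1203 ≈ -0.789.
|E| < 1: demand is inelastic over this range.

-0.789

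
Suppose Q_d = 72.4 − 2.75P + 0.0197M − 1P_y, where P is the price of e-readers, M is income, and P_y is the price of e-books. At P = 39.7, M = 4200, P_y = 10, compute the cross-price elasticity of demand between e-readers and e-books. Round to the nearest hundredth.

Evaluating quantity at (P, M, P_y) gives Q_d = 72.4 − 2.75(39.7) + 0.0197(4200) − 1(10) = 72.4 − 109.175 + 82.74 − 10 = 35.965.
∂Q_d/∂P_y = −1, so E_xy = -1·(10/35.965) ≈ -0.28.
E_xy < 0: the goods are complements.

-0.28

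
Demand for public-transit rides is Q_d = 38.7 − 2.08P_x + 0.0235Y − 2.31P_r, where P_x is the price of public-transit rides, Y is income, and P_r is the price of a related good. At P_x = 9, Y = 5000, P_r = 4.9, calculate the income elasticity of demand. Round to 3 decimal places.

0.931

Substituting, Q_d = 38.7 − 2.08(9) + 0.0235(5000) − 2.31(4.9) = 38.7 − 18.72 + 117.5 − 11.319 = 126.161.
∂Q_d/∂Y = +0.0235, so E_I = 0.0235·(5000/126.161) ≈ 0.931.
E_I ∈ (0,1): normal good (necessity).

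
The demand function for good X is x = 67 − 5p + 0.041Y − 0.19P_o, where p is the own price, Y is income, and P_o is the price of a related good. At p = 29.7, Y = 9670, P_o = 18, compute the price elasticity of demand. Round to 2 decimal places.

-0.48

First evaluate x: 67 − 5(29.7) + 0.041(9670) − 0.19(18) = 67 − 148.5 + 396.47 − 3.42 = 311.55.
∂x/∂p = −5, so E_p = (−5)·(29.7/311.55) ≈ -0.48.
|E_p| < 1: demand is inelastic.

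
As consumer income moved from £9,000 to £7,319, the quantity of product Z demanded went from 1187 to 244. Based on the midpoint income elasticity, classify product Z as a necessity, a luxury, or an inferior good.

%ΔQ = (244 − 1187)/[(1187+244)/2] = -943/715.5 ≈ -1.3180.
%ΔI = (7,319 − 9,000)/[(9,000+7,319)/2] = -1681/8159.5 ≈ -0.2060.
E_I = %ΔQ/%ΔI ≈ 6.397.
E_I > 1: normal good (luxury).

luxury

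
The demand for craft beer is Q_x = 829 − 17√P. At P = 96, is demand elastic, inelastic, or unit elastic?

At P = 96, Q_x = 662.4347.
dQ_x/dP = −17/(2√P) = −17/(2·9.798).
Point elasticity E = (dQ_x/dP)·(P/Q_x) = -0.8675 × 96/662.4347 ≈ -0.126.
|E| ≈ 0.126 < 1, so demand is inelastic.

inelastic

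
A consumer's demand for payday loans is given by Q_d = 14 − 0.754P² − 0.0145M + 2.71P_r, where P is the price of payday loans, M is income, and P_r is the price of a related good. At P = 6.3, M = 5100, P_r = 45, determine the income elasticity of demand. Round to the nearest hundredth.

-2.31

At the given point, Q_d = 14 − 0.754(6.3)² − 0.0145(5100) + 2.71(45) = 14 − 29.9263 − 73.95 + 121.95 = 32.0737.
∂Q_d/∂M = −0.0145, so E_I = -0.0145·(5100/32.0737) ≈ -2.31.
E_I < 0: inferior good.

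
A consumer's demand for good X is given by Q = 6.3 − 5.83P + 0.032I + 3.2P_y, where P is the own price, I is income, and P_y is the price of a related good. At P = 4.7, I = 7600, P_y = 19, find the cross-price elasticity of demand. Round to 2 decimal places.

Substituting, Q = 6.3 − 5.83(4.7) + 0.032(7600) + 3.2(19) = 6.3 − 27.401 + 243.2 + 60.8 = 282.899.
∂Q/∂P_y = +3.2, so E_xy = 3.2·(19/282.899) ≈ 0.21.
E_xy > 0: the goods are substitutes.

0.21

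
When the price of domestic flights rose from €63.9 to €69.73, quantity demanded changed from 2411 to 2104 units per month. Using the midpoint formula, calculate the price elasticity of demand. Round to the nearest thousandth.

%Δq = (2104 − 2411)/[(2411 + 2104)/2] = -307/2257.5 ≈ -0.1360.
%Δp = (69.73 − 63.9)/[(63.9 + 69.73)/2] = 5.83/66.815 ≈ 0.0873.
Arc elasticity E = %Δq/%Δp ≈ -0.1360/0.0873 ≈ -1.559.
|E| > 1: demand is elastic over this range.

-1.559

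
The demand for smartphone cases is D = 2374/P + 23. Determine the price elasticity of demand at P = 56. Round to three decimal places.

-0.648

At P = 56, D = 65.3929.
dD/dP = −2374/P² = −0.757.
Point elasticity E = (dD/dP)·(P/D) = -0.757 × 56/65.3929 ≈ -0.648.
|E| < 1, so demand is inelastic at this price.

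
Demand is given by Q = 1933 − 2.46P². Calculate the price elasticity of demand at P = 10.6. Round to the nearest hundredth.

At P = 10.6, Q = 1656.5944.
dQ/dP = −2·2.46·P = −52.152.
Point elasticity E = (dQ/dP)·(P/Q) = -52.152 × 10.6/1656.5944 ≈ -0.33.
|E| < 1, so demand is inelastic at this price.

-0.33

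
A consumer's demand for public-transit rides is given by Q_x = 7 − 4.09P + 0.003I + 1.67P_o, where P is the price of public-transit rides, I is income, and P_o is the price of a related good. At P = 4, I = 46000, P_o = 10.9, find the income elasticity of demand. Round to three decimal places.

0.940

At the given point, Q_x = 7 − 4.09(4) + 0.003(46000) + 1.67(10.9) = 7 − 16.36 + 138 + 18.203 = 146.843.
∂Q_x/∂I = +0.003, so E_I = 0.003·(46000/146.843) ≈ 0.940.
E_I ∈ (0,1): normal good (necessity).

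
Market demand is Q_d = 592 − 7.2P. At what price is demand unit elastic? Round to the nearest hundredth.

For linear demand Q_d = a − bP, E = −bP/(a − bP). |E| = 1 ⇒ bP = a − bP ⇒ P = a/(2b).
P = 592/(2·7.2) ≈ 41.11.

41.11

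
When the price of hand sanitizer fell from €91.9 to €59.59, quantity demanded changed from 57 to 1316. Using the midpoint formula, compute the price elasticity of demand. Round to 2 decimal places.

-4.30

%Δq = (1316 − 57)/[(57 + 1316)/2] = 1259/686.5 ≈ 1.8339.
%Δp = (59.59 − 91.9)/[(91.9 + 59.59)/2] = -32.31/75.745 ≈ -0.4266.
Arc elasticity E = %Δq/%Δp ≈ 1.8339/-0.4266 ≈ -4.30.
|E| > 1: demand is elastic over this range.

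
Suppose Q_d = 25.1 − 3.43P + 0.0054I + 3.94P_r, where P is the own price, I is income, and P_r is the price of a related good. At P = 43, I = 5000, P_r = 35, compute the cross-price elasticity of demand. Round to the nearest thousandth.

3.244

Substituting, Q_d = 25.1 − 3.43(43) + 0.0054(5000) + 3.94(35) = 25.1 − 147.49 + 27 + 137.9 = 42.51.
∂Q_d/∂P_r = +3.94, so E_xy = 3.94·(35/42.51) ≈ 3.244.
E_xy > 0: the goods are substitutes.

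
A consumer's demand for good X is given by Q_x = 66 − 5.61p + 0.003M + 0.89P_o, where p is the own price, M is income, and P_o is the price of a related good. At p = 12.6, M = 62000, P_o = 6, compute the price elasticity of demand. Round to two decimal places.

-0.38

At the given point, Q_x = 66 − 5.61(12.6) + 0.003(62000) + 0.89(6) = 66 − 70.686 + 186 + 5.34 = 186.654.
∂Q_x/∂p = −5.61, so E_p = (−5.61)·(12.6/186.654) ≈ -0.38.
|E_p| < 1: demand is inelastic.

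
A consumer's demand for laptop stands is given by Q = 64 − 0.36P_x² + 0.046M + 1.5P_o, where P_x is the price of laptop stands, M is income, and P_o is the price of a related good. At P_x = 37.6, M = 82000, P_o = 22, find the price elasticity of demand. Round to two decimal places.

Substituting, Q = 64 − 0.36(37.6)² + 0.046(82000) + 1.5(22) = 64 − 508.9536 + 3772 + 33 = 3360.0464.
∂Q/∂P_x = −2·0.36·P_x = -27.072, so E_p = -27.072·(37.6/3360.0464) ≈ -0.30.
|E_p| < 1: demand is inelastic.

-0.30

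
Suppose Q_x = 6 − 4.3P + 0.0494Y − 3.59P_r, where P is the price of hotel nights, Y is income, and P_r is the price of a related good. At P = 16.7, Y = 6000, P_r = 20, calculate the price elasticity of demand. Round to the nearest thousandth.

-0.452

At the given point, Q_x = 6 − 4.3(16.7) + 0.0494(6000) − 3.59(20) = 6 − 71.81 + 296.4 − 71.8 = 158.79.
∂Q_x/∂P = −4.3, so E_p = (−4.3)·(16.7/158.79) ≈ -0.452.
|E_p| < 1: demand is inelastic.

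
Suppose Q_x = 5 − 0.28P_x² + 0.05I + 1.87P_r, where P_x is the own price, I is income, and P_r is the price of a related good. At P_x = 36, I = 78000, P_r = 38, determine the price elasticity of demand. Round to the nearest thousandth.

-0.201

First evaluate Q_x: 5 − 0.28(36)² + 0.05(78000) + 1.87(38) = 5 − 362.88 + 3900 + 71.06 = 3613.18.
∂Q_x/∂P_x = −2·0.28·P_x = -20.16, so E_p = -20.16·(36/3613.18) ≈ -0.201.
|E_p| < 1: demand is inelastic.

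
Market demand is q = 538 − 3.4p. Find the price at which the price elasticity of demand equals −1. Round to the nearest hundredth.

79.12

For linear demand q = a − bp, E = −bp/(a − bp). |E| = 1 ⇒ bp = a − bp ⇒ p = a/(2b).
p = 538/(2·3.4) ≈ 79.12.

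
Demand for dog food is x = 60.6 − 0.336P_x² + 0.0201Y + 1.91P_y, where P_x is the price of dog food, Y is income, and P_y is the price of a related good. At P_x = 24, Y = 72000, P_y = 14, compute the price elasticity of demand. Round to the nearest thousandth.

Evaluating quantity at (P_x, Y, P_y) gives x = 60.6 − 0.336(24)² + 0.0201(72000) + 1.91(14) = 60.6 − 193.536 + 1447.2 + 26.74 = 1341.004.
∂x/∂P_x = −2·0.336·P_x = -16.128, so E_p = -16.128·(24/1341.004) ≈ -0.289.
|E_p| < 1: demand is inelastic.

-0.289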